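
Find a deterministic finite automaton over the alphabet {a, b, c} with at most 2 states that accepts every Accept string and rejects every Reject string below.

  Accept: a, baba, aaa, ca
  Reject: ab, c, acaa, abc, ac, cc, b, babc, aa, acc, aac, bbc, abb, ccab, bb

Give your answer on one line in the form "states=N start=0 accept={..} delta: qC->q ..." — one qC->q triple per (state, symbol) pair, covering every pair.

State merging on the prefix tree: take the shortest (then alphabetical) example prefix whose next move is undefined and point that move at state 0, else 1, else 2, ...; a target is out if some Accept/Reject pair would then sit in one state with the same input left (inseparable). If every existing state is out, open a new one.
a: 0a undefined. 0a->0: no, a/aa meet in 0. Open state 1: 0a->1.
b: 0b undefined. 0b->0: ok.
c: 0c undefined. 0c->0: ok.
aa: 1a undefined. 1a->0: ok.
ab: 1b undefined. 1b->0: ok.
ac: 1c undefined. 1c->0: ok.
All examples now run through 2 states with every (state, symbol) defined. Accept strings end in {1}, Reject strings end in {0}; accept={1}.

states=2 start=0 accept={1} delta: 0a->1 0b->0 0c->0 1a->0 1b->0 1c->0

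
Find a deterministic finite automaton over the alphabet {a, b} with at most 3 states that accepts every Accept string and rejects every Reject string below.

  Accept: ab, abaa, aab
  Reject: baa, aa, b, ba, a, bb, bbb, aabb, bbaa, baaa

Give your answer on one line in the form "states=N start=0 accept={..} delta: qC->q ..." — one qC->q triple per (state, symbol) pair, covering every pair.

states=3 start=0 accept={2} delta: 0a->1 0b->0 1a->1 1b->2 2a->2 2b->0

Fold the examples into a partial DFA from state 0: repeatedly fix the first undefined (state, symbol) met by the shortest-then-alphabetical prefix, trying targets in increasing order and rejecting any under which an Accept and a Reject string meet in one state with the same remainder; add a state when all current targets are rejected. Accepting states are where Accept strings end.
a: 0a undefined. 0a->0: no, ab/b meet in 0 with "b" left. Open state 1: 0a->1.
b: 0b undefined. 0b->0: ok.
aa: 1a undefined. 1a->0: no, aab/baa meet in 0. 1a->1: ok.
ab: 1b undefined. 1b->0: no, ab/b meet in 0. 1b->1: no, ab/baa meet in 1. Open state 2: 1b->2.
aba: 2a undefined. 2a->0: no, abaa/baa meet in 1. 2a->1: no, abaa/baa meet in 1. 2a->2: ok.
aabb: 2b undefined. 2b->0: ok.
All examples now run through 3 states with every (state, symbol) defined. Accept strings end in {2}, Reject strings end in {0,1}; accept={2}.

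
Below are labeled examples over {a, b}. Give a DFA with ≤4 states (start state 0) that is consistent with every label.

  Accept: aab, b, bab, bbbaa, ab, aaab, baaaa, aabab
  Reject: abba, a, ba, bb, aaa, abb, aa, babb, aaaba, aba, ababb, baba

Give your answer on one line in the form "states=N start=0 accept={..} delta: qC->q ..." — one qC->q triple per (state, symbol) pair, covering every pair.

states=3 start=0 accept={1} delta: 0a->0 0b->1 1a->2 1b->0 2a->1 2b->1

Grow the machine one transition at a time. Run the examples from 0; the earliest place one falls off (shortest prefix, ties alphabetical) gets sent to the lowest-numbered state that keeps every Accept/Reject pair distinguishable — a pair clashes when both reach the same state with identical unread suffix — and to a fresh state only if none does.
a: 0a undefined. 0a->0: ok.
b: 0b undefined. 0b->0: no, aab/abba meet in 0. Open state 1: 0b->1.
ba: 1a undefined. 1a->0: no, baaaa/a meet in 0. 1a->1: no, aab/ba meet in 1. Open state 2: 1a->2.
bb: 1b undefined. 1b->0: ok.
baa: 2a undefined. 2a->0: no, bbbaa/abba meet in 0. 2a->1: ok.
bab: 2b undefined. 2b->0: no, aab/babb meet in 1. 2b->1: ok.
All examples now run through 3 states with every (state, symbol) defined. Accept strings end in {1}, Reject strings end in {0,2}; accept={1}.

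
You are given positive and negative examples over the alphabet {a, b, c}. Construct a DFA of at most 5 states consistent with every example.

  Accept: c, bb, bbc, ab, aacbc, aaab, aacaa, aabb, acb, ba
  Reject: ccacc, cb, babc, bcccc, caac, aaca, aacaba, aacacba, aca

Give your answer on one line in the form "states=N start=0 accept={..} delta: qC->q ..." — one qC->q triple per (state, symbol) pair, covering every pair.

State merging on the prefix tree: take the shortest (then alphabetical) example prefix whose next move is undefined and point that move at state 0, else 1, else 2, ...; a target is out if some Accept/Reject pair would then sit in one state with the same input left (inseparable). If every existing state is out, open a new one.
a: 0a undefined. 0a->0: no, acb/cb meet in 0 with "cb" left. Open state 1: 0a->1.
b: 0b undefined. 0b->0: ok.
c: 0c undefined. 0c->0: no, c/cb meet in 0. 0c->1: no, ab/cb meet in 1 with "b" left. Open state 2: 0c->2.
aa: 1a undefined. 1a->0: ok.
ab: 1b undefined. 1b->0: no, c/babc meet in 2. 1b->1: ok.
ac: 1c undefined. 1c->0: no, bb/babc meet in 0. 1c->1: no, bb/aca meet in 0. 1c->2: no, c/babc meet in 2. Open state 3: 1c->3.
ca: 2a undefined. 2a->0: no, bb/aaca meet in 0. 2a->1: no, c/caac meet in 2. 2a->2: no, c/aaca meet in 2. 2a->3: no, aacaa/aca meet in 3 with "a" left. Open state 4: 2a->4.
cb: 2b undefined. 2b->0: no, bb/cb meet in 0. 2b->1: no, ab/cb meet in 1. 2b->2: no, c/cb meet in 2. 2b->3: ok.
cc: 2c undefined. 2c->0: no, bb/bcccc meet in 0. 2c->1: no, ab/ccacc meet in 1. 2c->2: no, c/bcccc meet in 2. 2c->3: ok.
aca: 3a undefined. 3a->0: no, bb/aca meet in 0. 3a->1: no, ab/aca meet in 1. 3a->2: no, c/aca meet in 2. 3a->3: ok.
acb: 3b undefined. 3b->0: ok.
caa: 4a undefined. 4a->0: no, c/caac meet in 2. 4a->1: ok.
bccc: 3c undefined. 3c->0: no, c/ccacc meet in 2. 3c->1: ok.
aacab: 4b undefined. 4b->0: no, ab/aacaba meet in 1. 4b->1: no, bb/aacaba meet in 0. 4b->2: ok.
aacac: 4c undefined. 4c->0: no, ab/aacacba meet in 1. 4c->1: no, bb/aacacba meet in 0. 4c->2: ok.
All examples now run through 5 states with every (state, symbol) defined. Accept strings end in {0,1,2}, Reject strings end in {3,4}; accept={0,1,2}.

states=5 start=0 accept={0,1,2} delta: 0a->1 0b->0 0c->2 1a->0 1b->1 1c->3 2a->4 2b->3 2c->3 3a->3 3b->0 3c->1 4a->1 4b->2 4c->2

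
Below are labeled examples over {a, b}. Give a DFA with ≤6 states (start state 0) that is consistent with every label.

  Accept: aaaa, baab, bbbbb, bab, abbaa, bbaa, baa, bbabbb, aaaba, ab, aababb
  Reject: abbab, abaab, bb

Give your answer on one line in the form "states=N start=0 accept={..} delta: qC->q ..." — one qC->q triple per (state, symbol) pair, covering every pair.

states=6 start=0 accept={0,1,2,3,5} delta: 0a->1 0b->2 1a->0 1b->3 2a->1 2b->4 3a->5 3b->3 4a->0 4b->1 5a->2 5b->4

Grow the machine one transition at a time. Run the examples from 0; the earliest place one falls off (shortest prefix, ties alphabetical) gets sent to the lowest-numbered state that keeps every Accept/Reject pair distinguishable — a pair clashes when both reach the same state with identical unread suffix — and to a fresh state only if none does.
a: 0a undefined. 0a->0: no, baab/abaab meet in 0 with "baab" left. Open state 1: 0a->1.
b: 0b undefined. 0b->0: no, bbbbb/bb meet in 0. 0b->1: no, ab/bb meet in 1 with "b" left. Open state 2: 0b->2.
aa: 1a undefined. 1a->0: ok.
ab: 1b undefined. 1b->0: no, bab/abbab meet in 2 with "ab" left. 1b->1: no, abbaa/abaab meet in 1. 1b->2: no, baab/abaab meet in 2 with "aab" left. Open state 3: 1b->3.
ba: 2a undefined. 2a->0: no, aababb/bb meet in 2 with "b" left. 2a->1: ok.
bb: 2b undefined. 2b->0: no, aaaa/bb meet in 0. 2b->1: no, bbaa/bb meet in 1. 2b->2: no, baab/bb meet in 2. 2b->3: no, bab/bb meet in 3. Open state 4: 2b->4.
aba: 3a undefined. 3a->0: no, bab/abaab meet in 3. 3a->1: no, baab/abaab meet in 2. 3a->2: no, bab/abaab meet in 3. 3a->3: no, aababb/abaab meet in 3 with "b" left. 3a->4: no, aaaba/bb meet in 4. Open state 5: 3a->5.
abb: 3b undefined. 3b->0: no, bab/abbab meet in 3. 3b->1: no, baab/abbab meet in 2. 3b->2: no, bab/abbab meet in 3. 3b->3: ok.
bba: 4a undefined. 4a->0: ok.
bbb: 4b undefined. 4b->0: no, bbbbb/bb meet in 4. 4b->1: ok.
abaa: 5a undefined. 5a->0: no, baab/abaab meet in 2. 5a->1: no, bbbbb/abaab meet in 3. 5a->2: ok.
abbab: 5b undefined. 5b->0: no, aaaa/abbab meet in 0. 5b->1: no, bbaa/abbab meet in 1. 5b->2: no, baab/abbab meet in 2. 5b->3: no, bbbbb/abbab meet in 3. 5b->4: ok.
All examples now run through 6 states with every (state, symbol) defined. Accept strings end in {0,1,2,3,5}, Reject strings end in {4}; accept={0,1,2,3,5}.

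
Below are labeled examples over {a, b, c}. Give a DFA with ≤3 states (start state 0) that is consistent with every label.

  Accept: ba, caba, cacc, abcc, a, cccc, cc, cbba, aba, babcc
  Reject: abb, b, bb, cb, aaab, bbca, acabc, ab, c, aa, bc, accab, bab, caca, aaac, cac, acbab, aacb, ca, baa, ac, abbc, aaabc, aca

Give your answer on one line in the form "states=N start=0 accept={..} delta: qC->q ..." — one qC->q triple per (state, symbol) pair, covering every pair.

Grow the machine one transition at a time. Run the examples from 0; the earliest place one falls off (shortest prefix, ties alphabetical) gets sent to the lowest-numbered state that keeps every Accept/Reject pair distinguishable — a pair clashes when both reach the same state with identical unread suffix — and to a fresh state only if none does.
a: 0a undefined. 0a->0: no, a/aa meet in 0. Open state 1: 0a->1.
b: 0b undefined. 0b->0: ok.
c: 0c undefined. 0c->0: no, ba/bbca meet in 1. 0c->1: no, ba/c meet in 1. Open state 2: 0c->2.
aa: 1a undefined. 1a->0: ok.
ab: 1b undefined. 1b->0: ok.
ac: 1c undefined. 1c->0: no, ba/aca meet in 1. 1c->1: no, ba/aaac meet in 1. 1c->2: ok.
ca: 2a undefined. 2a->0: ok.
cb: 2b undefined. 2b->0: ok.
cc: 2c undefined. 2c->0: no, cacc/abb meet in 0. 2c->1: ok.
All examples now run through 3 states with every (state, symbol) defined. Accept strings end in {1}, Reject strings end in {0,2}; accept={1}.

states=3 start=0 accept={1} delta: 0a->1 0b->0 0c->2 1a->0 1b->0 1c->2 2a->0 2b->0 2c->1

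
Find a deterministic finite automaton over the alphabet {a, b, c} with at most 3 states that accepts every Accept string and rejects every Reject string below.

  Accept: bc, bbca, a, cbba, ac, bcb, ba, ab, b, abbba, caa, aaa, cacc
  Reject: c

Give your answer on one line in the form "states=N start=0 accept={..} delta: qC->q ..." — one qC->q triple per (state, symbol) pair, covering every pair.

State merging on the prefix tree: take the shortest (then alphabetical) example prefix whose next move is undefined and point that move at state 0, else 1, else 2, ...; a target is out if some Accept/Reject pair would then sit in one state with the same input left (inseparable). If every existing state is out, open a new one.
a: 0a undefined. 0a->0: no, ac/c meet in 0 with "c" left. Open state 1: 0a->1.
b: 0b undefined. 0b->0: no, bc/c meet in 0 with "c" left. 0b->1: ok.
c: 0c undefined. 0c->0: ok.
aa: 1a undefined. 1a->0: no, ba/c meet in 0. 1a->1: ok.
ab: 1b undefined. 1b->0: no, ab/c meet in 0. 1b->1: ok.
ac: 1c undefined. 1c->0: no, bc/c meet in 0. 1c->1: ok.
All examples now run through 2 states with every (state, symbol) defined. Accept strings end in {1}, Reject strings end in {0}; accept={1}.

states=2 start=0 accept={1} delta: 0a->1 0b->1 0c->0 1a->1 1b->1 1c->1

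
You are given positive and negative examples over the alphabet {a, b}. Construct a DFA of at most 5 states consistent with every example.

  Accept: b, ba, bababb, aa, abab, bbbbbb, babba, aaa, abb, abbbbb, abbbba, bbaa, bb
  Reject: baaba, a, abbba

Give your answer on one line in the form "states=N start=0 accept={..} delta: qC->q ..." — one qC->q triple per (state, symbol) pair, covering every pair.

State merging on the prefix tree: take the shortest (then alphabetical) example prefix whose next move is undefined and point that move at state 0, else 1, else 2, ...; a target is out if some Accept/Reject pair would then sit in one state with the same input left (inseparable). If every existing state is out, open a new one.
a: 0a undefined. 0a->0: no, aa/a meet in 0. Open state 1: 0a->1.
b: 0b undefined. 0b->0: no, ba/a meet in 1. 0b->1: no, b/a meet in 1. Open state 2: 0b->2.
aa: 1a undefined. 1a->0: no, aaa/a meet in 1. 1a->1: no, aa/a meet in 1. 1a->2: ok.
ab: 1b undefined. 1b->0: ok.
ba: 2a undefined. 2a->0: no, babba/abbba meet in 2 with "ba" left. 2a->1: no, ba/a meet in 1. 2a->2: ok.
bb: 2b undefined. 2b->0: ok.
All examples now run through 3 states with every (state, symbol) defined. Accept strings end in {0,2}, Reject strings end in {1}; accept={0,2}.

states=3 start=0 accept={0,2} delta: 0a->1 0b->2 1a->2 1b->0 2a->2 2b->0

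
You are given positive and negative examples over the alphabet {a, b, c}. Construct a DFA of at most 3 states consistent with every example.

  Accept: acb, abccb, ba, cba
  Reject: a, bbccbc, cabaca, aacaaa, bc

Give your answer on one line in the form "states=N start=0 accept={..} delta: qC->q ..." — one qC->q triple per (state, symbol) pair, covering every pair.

states=2 start=0 accept={1} delta: 0a->0 0b->1 0c->0 1a->1 1b->0 1c->0

State merging on the prefix tree: take the shortest (then alphabetical) example prefix whose next move is undefined and point that move at state 0, else 1, else 2, ...; a target is out if some Accept/Reject pair would then sit in one state with the same input left (inseparable). If every existing state is out, open a new one.
a: 0a undefined. 0a->0: ok.
b: 0b undefined. 0b->0: no, ba/a meet in 0. Open state 1: 0b->1.
c: 0c undefined. 0c->0: ok.
ba: 1a undefined. 1a->0: no, ba/a meet in 0. 1a->1: ok.
bb: 1b undefined. 1b->0: ok.
bc: 1c undefined. 1c->0: ok.
All examples now run through 2 states with every (state, symbol) defined. Accept strings end in {1}, Reject strings end in {0}; accept={1}.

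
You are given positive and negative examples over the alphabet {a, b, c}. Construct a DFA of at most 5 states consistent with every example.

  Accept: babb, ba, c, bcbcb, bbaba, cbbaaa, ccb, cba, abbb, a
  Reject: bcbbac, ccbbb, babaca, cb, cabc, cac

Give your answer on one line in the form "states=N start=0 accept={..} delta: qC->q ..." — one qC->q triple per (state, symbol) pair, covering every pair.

Fold the examples into a partial DFA from state 0: repeatedly fix the first undefined (state, symbol) met by the shortest-then-alphabetical prefix, trying targets in increasing order and rejecting any under which an Accept and a Reject string meet in one state with the same remainder; add a state when all current targets are rejected. Accepting states are where Accept strings end.
a: 0a undefined. 0a->0: ok.
b: 0b undefined. 0b->0: ok.
c: 0c undefined. 0c->0: no, babb/bcbbac meet in 0. Open state 1: 0c->1.
ca: 1a undefined. 1a->0: no, babb/babaca meet in 0. 1a->1: no, c/babaca meet in 1. Open state 2: 1a->2.
cb: 1b undefined. 1b->0: no, babb/cb meet in 0. 1b->1: no, c/cb meet in 1. 1b->2: ok.
cc: 1c undefined. 1c->0: no, babb/ccbbb meet in 0. 1c->1: no, ccb/babaca meet in 2. 1c->2: ok.
cab: 2b undefined. 2b->0: no, babb/ccbbb meet in 0. 2b->1: no, c/ccbbb meet in 1. 2b->2: no, ccb/ccbbb meet in 2. Open state 3: 2b->3.
cac: 2c undefined. 2c->0: no, babb/cac meet in 0. 2c->1: no, c/cac meet in 1. 2c->2: ok.
cba: 2a undefined. 2a->0: ok.
cabc: 3c undefined. 3c->0: no, babb/cabc meet in 0. 3c->1: no, c/cabc meet in 1. 3c->2: ok.
cbba: 3a undefined. 3a->0: no, c/bcbbac meet in 1. 3a->1: ok.
ccbb: 3b undefined. 3b->0: no, babb/ccbbb meet in 0. 3b->1: ok.
All examples now run through 4 states with every (state, symbol) defined. Accept strings end in {0,1,3}, Reject strings end in {2}; accept={0,1,3}.

states=4 start=0 accept={0,1,3} delta: 0a->0 0b->0 0c->1 1a->2 1b->2 1c->2 2a->0 2b->3 2c->2 3a->1 3b->1 3c->2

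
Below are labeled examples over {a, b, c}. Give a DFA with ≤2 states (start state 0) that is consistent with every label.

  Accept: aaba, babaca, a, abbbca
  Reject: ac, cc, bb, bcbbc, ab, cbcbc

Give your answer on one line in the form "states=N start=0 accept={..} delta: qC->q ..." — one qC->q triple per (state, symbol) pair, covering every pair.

states=2 start=0 accept={0} delta: 0a->0 0b->1 0c->1 1a->0 1b->1 1c->1

Fold the examples into a partial DFA from state 0: repeatedly fix the first undefined (state, symbol) met by the shortest-then-alphabetical prefix, trying targets in increasing order and rejecting any under which an Accept and a Reject string meet in one state with the same remainder; add a state when all current targets are rejected. Accepting states are where Accept strings end.
a: 0a undefined. 0a->0: ok.
b: 0b undefined. 0b->0: no, aaba/bb meet in 0. Open state 1: 0b->1.
c: 0c undefined. 0c->0: no, a/ac meet in 0. 0c->1: ok.
ba: 1a undefined. 1a->0: ok.
bb: 1b undefined. 1b->0: no, aaba/bb meet in 0. 1b->1: ok.
bc: 1c undefined. 1c->0: no, aaba/cc meet in 0. 1c->1: ok.
All examples now run through 2 states with every (state, symbol) defined. Accept strings end in {0}, Reject strings end in {1}; accept={0}.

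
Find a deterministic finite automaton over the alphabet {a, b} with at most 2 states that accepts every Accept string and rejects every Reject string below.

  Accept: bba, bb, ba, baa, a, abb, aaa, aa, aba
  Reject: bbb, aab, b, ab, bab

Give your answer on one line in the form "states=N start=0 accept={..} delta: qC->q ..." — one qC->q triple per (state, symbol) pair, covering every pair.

Grow the machine one transition at a time. Run the examples from 0; the earliest place one falls off (shortest prefix, ties alphabetical) gets sent to the lowest-numbered state that keeps every Accept/Reject pair distinguishable — a pair clashes when both reach the same state with identical unread suffix — and to a fresh state only if none does.
a: 0a undefined. 0a->0: ok.
b: 0b undefined. 0b->0: no, bba/bbb meet in 0. Open state 1: 0b->1.
ba: 1a undefined. 1a->0: ok.
bb: 1b undefined. 1b->0: ok.
All examples now run through 2 states with every (state, symbol) defined. Accept strings end in {0}, Reject strings end in {1}; accept={0}.

states=2 start=0 accept={0} delta: 0a->0 0b->1 1a->0 1b->0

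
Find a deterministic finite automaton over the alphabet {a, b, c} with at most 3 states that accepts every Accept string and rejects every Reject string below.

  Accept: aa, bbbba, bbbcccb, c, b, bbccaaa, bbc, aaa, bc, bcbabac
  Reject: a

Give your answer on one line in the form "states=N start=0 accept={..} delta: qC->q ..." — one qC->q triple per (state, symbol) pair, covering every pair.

Grow the machine one transition at a time. Run the examples from 0; the earliest place one falls off (shortest prefix, ties alphabetical) gets sent to the lowest-numbered state that keeps every Accept/Reject pair distinguishable — a pair clashes when both reach the same state with identical unread suffix — and to a fresh state only if none does.
a: 0a undefined. 0a->0: no, aa/a meet in 0. Open state 1: 0a->1.
b: 0b undefined. 0b->0: no, bbbba/a meet in 1. 0b->1: no, b/a meet in 1. Open state 2: 0b->2.
c: 0c undefined. 0c->0: ok.
aa: 1a undefined. 1a->0: no, aaa/a meet in 1. 1a->1: no, aa/a meet in 1. 1a->2: ok.
bb: 2b undefined. 2b->0: no, bbbba/a meet in 1. 2b->1: ok.
bc: 2c undefined. 2c->0: ok.
aaa: 2a undefined. 2a->0: ok.
bbb: 1b undefined. 1b->0: ok.
bbc: 1c undefined. 1c->0: ok.
All examples now run through 3 states with every (state, symbol) defined. Accept strings end in {0,2}, Reject strings end in {1}; accept={0,2}.

states=3 start=0 accept={0,2} delta: 0a->1 0b->2 0c->0 1a->2 1b->0 1c->0 2a->0 2b->1 2c->0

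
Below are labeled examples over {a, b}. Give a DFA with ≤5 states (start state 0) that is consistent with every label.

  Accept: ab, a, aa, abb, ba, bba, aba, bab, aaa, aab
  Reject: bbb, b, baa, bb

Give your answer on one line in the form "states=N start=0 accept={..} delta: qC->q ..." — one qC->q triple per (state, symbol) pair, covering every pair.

states=4 start=0 accept={1,3} delta: 0a->1 0b->2 1a->1 1b->1 2a->3 2b->0 3a->0 3b->1

Fold the examples into a partial DFA from state 0: repeatedly fix the first undefined (state, symbol) met by the shortest-then-alphabetical prefix, trying targets in increasing order and rejecting any under which an Accept and a Reject string meet in one state with the same remainder; add a state when all current targets are rejected. Accepting states are where Accept strings end.
a: 0a undefined. 0a->0: no, ab/b meet in 0 with "b" left. Open state 1: 0a->1.
b: 0b undefined. 0b->0: no, aa/baa meet in 1 with "a" left. 0b->1: no, ab/bb meet in 1 with "b" left. Open state 2: 0b->2.
aa: 1a undefined. 1a->0: no, aab/b meet in 2. 1a->1: ok.
ab: 1b undefined. 1b->0: no, abb/b meet in 2. 1b->1: ok.
ba: 2a undefined. 2a->0: no, ab/baa meet in 1. 2a->1: no, ab/baa meet in 1. 2a->2: no, ba/b meet in 2. Open state 3: 2a->3.
bb: 2b undefined. 2b->0: ok.
baa: 3a undefined. 3a->0: ok.
bab: 3b undefined. 3b->0: no, bab/baa meet in 0. 3b->1: ok.
All examples now run through 4 states with every (state, symbol) defined. Accept strings end in {1,3}, Reject strings end in {0,2}; accept={1,3}.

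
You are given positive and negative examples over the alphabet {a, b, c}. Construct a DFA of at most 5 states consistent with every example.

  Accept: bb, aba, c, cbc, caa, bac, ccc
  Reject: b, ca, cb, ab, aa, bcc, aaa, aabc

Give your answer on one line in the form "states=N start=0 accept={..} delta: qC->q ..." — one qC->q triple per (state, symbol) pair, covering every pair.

Fold the examples into a partial DFA from state 0: repeatedly fix the first undefined (state, symbol) met by the shortest-then-alphabetical prefix, trying targets in increasing order and rejecting any under which an Accept and a Reject string meet in one state with the same remainder; add a state when all current targets are rejected. Accepting states are where Accept strings end.
a: 0a undefined. 0a->0: ok.
b: 0b undefined. 0b->0: no, bb/b meet in 0. Open state 1: 0b->1.
c: 0c undefined. 0c->0: no, c/ca meet in 0. 0c->1: no, bb/cb meet in 1 with "b" left. Open state 2: 0c->2.
ba: 1a undefined. 1a->0: no, aba/aa meet in 0. 1a->1: no, aba/b meet in 1. 1a->2: ok.
bb: 1b undefined. 1b->0: no, bb/aa meet in 0. 1b->1: no, bb/b meet in 1. 1b->2: ok.
bc: 1c undefined. 1c->0: no, bb/bcc meet in 2. 1c->1: ok.
ca: 2a undefined. 2a->0: no, caa/ca meet in 0. 2a->1: ok.
cb: 2b undefined. 2b->0: ok.
cc: 2c undefined. 2c->0: no, bac/cb meet in 0. 2c->1: no, bac/b meet in 1. 2c->2: ok.
All examples now run through 3 states with every (state, symbol) defined. Accept strings end in {2}, Reject strings end in {0,1}; accept={2}.

states=3 start=0 accept={2} delta: 0a->0 0b->1 0c->2 1a->2 1b->2 1c->1 2a->1 2b->0 2c->2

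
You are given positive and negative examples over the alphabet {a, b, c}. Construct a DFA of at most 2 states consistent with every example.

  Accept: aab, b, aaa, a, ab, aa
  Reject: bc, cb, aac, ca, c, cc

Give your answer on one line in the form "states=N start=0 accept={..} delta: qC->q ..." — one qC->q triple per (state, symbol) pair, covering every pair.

states=2 start=0 accept={0} delta: 0a->0 0b->0 0c->1 1a->1 1b->1 1c->1

State merging on the prefix tree: take the shortest (then alphabetical) example prefix whose next move is undefined and point that move at state 0, else 1, else 2, ...; a target is out if some Accept/Reject pair would then sit in one state with the same input left (inseparable). If every existing state is out, open a new one.
a: 0a undefined. 0a->0: ok.
b: 0b undefined. 0b->0: ok.
c: 0c undefined. 0c->0: no, aab/bc meet in 0. Open state 1: 0c->1.
ca: 1a undefined. 1a->0: no, aab/ca meet in 0. 1a->1: ok.
cb: 1b undefined. 1b->0: no, aab/cb meet in 0. 1b->1: ok.
cc: 1c undefined. 1c->0: no, aab/cc meet in 0. 1c->1: ok.
All examples now run through 2 states with every (state, symbol) defined. Accept strings end in {0}, Reject strings end in {1}; accept={0}.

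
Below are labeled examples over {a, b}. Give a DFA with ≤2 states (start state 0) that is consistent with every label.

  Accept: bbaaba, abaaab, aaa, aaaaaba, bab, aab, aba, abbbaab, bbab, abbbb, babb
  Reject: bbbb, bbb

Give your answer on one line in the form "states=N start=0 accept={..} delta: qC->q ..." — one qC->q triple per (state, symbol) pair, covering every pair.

states=2 start=0 accept={1} delta: 0a->1 0b->0 1a->1 1b->1

Fold the examples into a partial DFA from state 0: repeatedly fix the first undefined (state, symbol) met by the shortest-then-alphabetical prefix, trying targets in increasing order and rejecting any under which an Accept and a Reject string meet in one state with the same remainder; add a state when all current targets are rejected. Accepting states are where Accept strings end.
a: 0a undefined. 0a->0: no, abbbb/bbbb meet in 0 with "bbbb" left. Open state 1: 0a->1.
b: 0b undefined. 0b->0: ok.
aa: 1a undefined. 1a->0: no, aab/bbbb meet in 0. 1a->1: ok.
ab: 1b undefined. 1b->0: no, abaaab/bbbb meet in 0. 1b->1: ok.
All examples now run through 2 states with every (state, symbol) defined. Accept strings end in {1}, Reject strings end in {0}; accept={1}.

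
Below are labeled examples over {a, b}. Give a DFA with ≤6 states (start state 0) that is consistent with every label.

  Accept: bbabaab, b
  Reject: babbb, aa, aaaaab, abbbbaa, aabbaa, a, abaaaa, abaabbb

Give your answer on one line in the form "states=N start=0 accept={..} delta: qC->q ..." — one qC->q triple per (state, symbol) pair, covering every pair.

Grow the machine one transition at a time. Run the examples from 0; the earliest place one falls off (shortest prefix, ties alphabetical) gets sent to the lowest-numbered state that keeps every Accept/Reject pair distinguishable — a pair clashes when both reach the same state with identical unread suffix — and to a fresh state only if none does.
a: 0a undefined. 0a->0: no, b/aaaaab meet in 0 with "b" left. Open state 1: 0a->1.
b: 0b undefined. 0b->0: ok.
aa: 1a undefined. 1a->0: no, b/aa meet in 0. 1a->1: ok.
ab: 1b undefined. 1b->0: no, bbabaab/babbb meet in 0. 1b->1: no, bbabaab/babbb meet in 1. Open state 2: 1b->2.
aba: 2a undefined. 2a->0: no, bbabaab/aaaaab meet in 2. 2a->1: no, bbabaab/aaaaab meet in 2. 2a->2: ok.
abb: 2b undefined. 2b->0: no, bbabaab/babbb meet in 0. 2b->1: no, bbabaab/aa meet in 1. 2b->2: no, bbabaab/babbb meet in 2. Open state 3: 2b->3.
abbb: 3b undefined. 3b->0: no, b/babbb meet in 0. 3b->1: ok.
aabba: 3a undefined. 3a->0: ok.
All examples now run through 4 states with every (state, symbol) defined. Accept strings end in {0,3}, Reject strings end in {1,2}; accept={0,3}.

states=4 start=0 accept={0,3} delta: 0a->1 0b->0 1a->1 1b->2 2a->2 2b->3 3a->0 3b->1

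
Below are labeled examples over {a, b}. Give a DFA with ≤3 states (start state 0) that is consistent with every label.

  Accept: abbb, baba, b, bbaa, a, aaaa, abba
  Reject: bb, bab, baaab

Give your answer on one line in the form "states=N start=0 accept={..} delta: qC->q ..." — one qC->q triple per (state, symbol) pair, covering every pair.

State merging on the prefix tree: take the shortest (then alphabetical) example prefix whose next move is undefined and point that move at state 0, else 1, else 2, ...; a target is out if some Accept/Reject pair would then sit in one state with the same input left (inseparable). If every existing state is out, open a new one.
a: 0a undefined. 0a->0: ok.
b: 0b undefined. 0b->0: no, abbb/bb meet in 0. Open state 1: 0b->1.
ba: 1a undefined. 1a->0: no, b/bab meet in 1. 1a->1: ok.
bb: 1b undefined. 1b->0: no, baba/bb meet in 0. 1b->1: no, abbb/bb meet in 1. Open state 2: 1b->2.
bba: 2a undefined. 2a->0: ok.
abbb: 2b undefined. 2b->0: ok.
All examples now run through 3 states with every (state, symbol) defined. Accept strings end in {0,1}, Reject strings end in {2}; accept={0,1}.

states=3 start=0 accept={0,1} delta: 0a->0 0b->1 1a->1 1b->2 2a->0 2b->0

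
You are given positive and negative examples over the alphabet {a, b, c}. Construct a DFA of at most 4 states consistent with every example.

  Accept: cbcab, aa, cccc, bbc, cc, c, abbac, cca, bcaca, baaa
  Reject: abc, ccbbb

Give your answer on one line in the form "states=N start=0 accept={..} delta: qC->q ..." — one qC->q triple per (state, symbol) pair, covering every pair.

Grow the machine one transition at a time. Run the examples from 0; the earliest place one falls off (shortest prefix, ties alphabetical) gets sent to the lowest-numbered state that keeps every Accept/Reject pair distinguishable — a pair clashes when both reach the same state with identical unread suffix — and to a fresh state only if none does.
a: 0a undefined. 0a->0: ok.
b: 0b undefined. 0b->0: no, bbc/abc meet in 0 with "c" left. Open state 1: 0b->1.
c: 0c undefined. 0c->0: ok.
ba: 1a undefined. 1a->0: ok.
bb: 1b undefined. 1b->0: ok.
bc: 1c undefined. 1c->0: no, cbcab/ccbbb meet in 1. 1c->1: no, cbcab/abc meet in 1. Open state 2: 1c->2.
bca: 2a undefined. 2a->0: no, cbcab/ccbbb meet in 1. 2a->1: no, bcaca/ccbbb meet in 1. 2a->2: ok.
bcac: 2c undefined. 2c->0: ok.
cbcab: 2b undefined. 2b->0: ok.
All examples now run through 3 states with every (state, symbol) defined. Accept strings end in {0}, Reject strings end in {1,2}; accept={0}.

states=3 start=0 accept={0} delta: 0a->0 0b->1 0c->0 1a->0 1b->0 1c->2 2a->2 2b->0 2c->0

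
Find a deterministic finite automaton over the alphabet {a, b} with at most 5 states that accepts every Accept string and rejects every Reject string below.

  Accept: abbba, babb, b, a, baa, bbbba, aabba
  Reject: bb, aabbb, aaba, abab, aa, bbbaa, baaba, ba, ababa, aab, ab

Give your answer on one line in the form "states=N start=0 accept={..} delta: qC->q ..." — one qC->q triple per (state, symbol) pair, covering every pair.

states=5 start=0 accept={0,1,4} delta: 0a->1 0b->1 1a->2 1b->2 2a->4 2b->3 3a->3 3b->4 4a->0 4b->3

State merging on the prefix tree: take the shortest (then alphabetical) example prefix whose next move is undefined and point that move at state 0, else 1, else 2, ...; a target is out if some Accept/Reject pair would then sit in one state with the same input left (inseparable). If every existing state is out, open a new one.
a: 0a undefined. 0a->0: no, b/aab meet in 0 with "b" left. Open state 1: 0a->1.
b: 0b undefined. 0b->0: no, b/bb meet in 0. 0b->1: ok.
aa: 1a undefined. 1a->0: no, babb/bb meet in 1 with "b" left. 1a->1: no, b/aa meet in 1. Open state 2: 1a->2.
ab: 1b undefined. 1b->0: no, abbba/ababa meet in 1. 1b->1: no, abbba/aa meet in 2. 1b->2: ok.
aab: 2b undefined. 2b->0: no, abbba/bb meet in 2. 2b->1: no, abbba/bbbaa meet in 2 with "a" left. 2b->2: no, abbba/aaba meet in 2 with "a" left. Open state 3: 2b->3.
aba: 2a undefined. 2a->0: no, b/abab meet in 1. 2a->1: no, b/baaba meet in 1. 2a->2: no, baa/bb meet in 2. 2a->3: no, abbba/baaba meet in 3 with "ba" left. Open state 4: 2a->4.
aaba: 3a undefined. 3a->0: no, b/bbbaa meet in 1. 3a->1: no, b/aaba meet in 1. 3a->2: no, baa/bbbaa meet in 4. 3a->3: ok.
aabb: 3b undefined. 3b->0: no, abbba/aabbb meet in 1. 3b->1: no, abbba/bb meet in 2. 3b->2: no, babb/bb meet in 2. 3b->3: no, abbba/aabbb meet in 3. 3b->4: ok.
abab: 4b undefined. 4b->0: no, b/baaba meet in 1. 4b->1: no, b/aabbb meet in 1. 4b->2: no, babb/baaba meet in 4. 4b->3: ok.
aabba: 4a undefined. 4a->0: ok.
All examples now run through 5 states with every (state, symbol) defined. Accept strings end in {0,1,4}, Reject strings end in {2,3}; accept={0,1,4}.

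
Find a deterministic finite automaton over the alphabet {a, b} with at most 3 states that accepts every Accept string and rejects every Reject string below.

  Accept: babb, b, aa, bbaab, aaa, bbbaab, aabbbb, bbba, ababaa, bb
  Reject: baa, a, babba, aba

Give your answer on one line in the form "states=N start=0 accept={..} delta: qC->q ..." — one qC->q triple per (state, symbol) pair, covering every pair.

State merging on the prefix tree: take the shortest (then alphabetical) example prefix whose next move is undefined and point that move at state 0, else 1, else 2, ...; a target is out if some Accept/Reject pair would then sit in one state with the same input left (inseparable). If every existing state is out, open a new one.
a: 0a undefined. 0a->0: no, aa/a meet in 0. Open state 1: 0a->1.
b: 0b undefined. 0b->0: no, aa/baa meet in 1 with "a" left. 0b->1: no, b/a meet in 1. Open state 2: 0b->2.
aa: 1a undefined. 1a->0: no, aaa/a meet in 1. 1a->1: no, aa/a meet in 1. 1a->2: ok.
ab: 1b undefined. 1b->0: ok.
ba: 2a undefined. 2a->0: ok.
bb: 2b undefined. 2b->0: ok.
All examples now run through 3 states with every (state, symbol) defined. Accept strings end in {0,2}, Reject strings end in {1}; accept={0,2}.

states=3 start=0 accept={0,2} delta: 0a->1 0b->2 1a->2 1b->0 2a->0 2b->0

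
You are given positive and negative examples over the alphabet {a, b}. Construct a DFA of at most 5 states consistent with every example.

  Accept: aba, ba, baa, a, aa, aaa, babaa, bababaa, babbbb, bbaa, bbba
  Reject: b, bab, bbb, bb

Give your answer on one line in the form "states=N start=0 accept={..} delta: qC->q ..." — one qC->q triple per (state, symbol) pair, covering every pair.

states=4 start=0 accept={0} delta: 0a->0 0b->1 1a->0 1b->2 2a->0 2b->3 3a->0 3b->0

Fold the examples into a partial DFA from state 0: repeatedly fix the first undefined (state, symbol) met by the shortest-then-alphabetical prefix, trying targets in increasing order and rejecting any under which an Accept and a Reject string meet in one state with the same remainder; add a state when all current targets are rejected. Accepting states are where Accept strings end.
a: 0a undefined. 0a->0: ok.
b: 0b undefined. 0b->0: no, aba/b meet in 0. Open state 1: 0b->1.
ba: 1a undefined. 1a->0: ok.
bb: 1b undefined. 1b->0: no, aba/bb meet in 0. 1b->1: no, babbbb/b meet in 1. Open state 2: 1b->2.
bba: 2a undefined. 2a->0: ok.
bbb: 2b undefined. 2b->0: no, aba/bbb meet in 0. 2b->1: no, babbbb/bb meet in 2. 2b->2: no, babbbb/bbb meet in 2. Open state 3: 2b->3.
bbba: 3a undefined. 3a->0: ok.
babbbb: 3b undefined. 3b->0: ok.
All examples now run through 4 states with every (state, symbol) defined. Accept strings end in {0}, Reject strings end in {1,2,3}; accept={0}.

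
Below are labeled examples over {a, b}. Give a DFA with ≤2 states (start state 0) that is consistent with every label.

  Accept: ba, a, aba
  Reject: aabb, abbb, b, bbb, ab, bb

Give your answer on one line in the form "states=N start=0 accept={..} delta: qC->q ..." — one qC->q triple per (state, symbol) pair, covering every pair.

states=2 start=0 accept={0} delta: 0a->0 0b->1 1a->0 1b->1

Fold the examples into a partial DFA from state 0: repeatedly fix the first undefined (state, symbol) met by the shortest-then-alphabetical prefix, trying targets in increasing order and rejecting any under which an Accept and a Reject string meet in one state with the same remainder; add a state when all current targets are rejected. Accepting states are where Accept strings end.
a: 0a undefined. 0a->0: ok.
b: 0b undefined. 0b->0: no, ba/aabb meet in 0. Open state 1: 0b->1.
ba: 1a undefined. 1a->0: ok.
bb: 1b undefined. 1b->0: no, ba/aabb meet in 0. 1b->1: ok.
All examples now run through 2 states with every (state, symbol) defined. Accept strings end in {0}, Reject strings end in {1}; accept={0}.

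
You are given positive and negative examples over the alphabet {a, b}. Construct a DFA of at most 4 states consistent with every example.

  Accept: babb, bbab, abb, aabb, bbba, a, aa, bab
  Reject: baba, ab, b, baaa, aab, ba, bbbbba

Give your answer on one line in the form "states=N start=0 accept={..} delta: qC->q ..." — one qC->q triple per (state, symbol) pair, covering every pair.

Fold the examples into a partial DFA from state 0: repeatedly fix the first undefined (state, symbol) met by the shortest-then-alphabetical prefix, trying targets in increasing order and rejecting any under which an Accept and a Reject string meet in one state with the same remainder; add a state when all current targets are rejected. Accepting states are where Accept strings end.
a: 0a undefined. 0a->0: ok.
b: 0b undefined. 0b->0: no, babb/baba meet in 0. Open state 1: 0b->1.
ba: 1a undefined. 1a->0: no, a/baba meet in 0. 1a->1: ok.
bb: 1b undefined. 1b->0: no, babb/ab meet in 1. 1b->1: no, babb/baba meet in 1. Open state 2: 1b->2.
bba: 2a undefined. 2a->0: no, bbab/ab meet in 1. 2a->1: ok.
bbb: 2b undefined. 2b->0: ok.
All examples now run through 3 states with every (state, symbol) defined. Accept strings end in {0,2}, Reject strings end in {1}; accept={0,2}.

states=3 start=0 accept={0,2} delta: 0a->0 0b->1 1a->1 1b->2 2a->1 2b->0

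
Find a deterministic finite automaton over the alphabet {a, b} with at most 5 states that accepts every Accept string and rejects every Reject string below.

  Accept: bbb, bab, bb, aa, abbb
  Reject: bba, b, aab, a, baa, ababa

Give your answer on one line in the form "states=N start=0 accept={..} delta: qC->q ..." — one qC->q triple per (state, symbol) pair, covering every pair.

Fold the examples into a partial DFA from state 0: repeatedly fix the first undefined (state, symbol) met by the shortest-then-alphabetical prefix, trying targets in increasing order and rejecting any under which an Accept and a Reject string meet in one state with the same remainder; add a state when all current targets are rejected. Accepting states are where Accept strings end.
a: 0a undefined. 0a->0: no, aa/a meet in 0. Open state 1: 0a->1.
b: 0b undefined. 0b->0: no, bbb/b meet in 0. 0b->1: no, bab/aab meet in 1 with "ab" left. Open state 2: 0b->2.
aa: 1a undefined. 1a->0: ok.
ab: 1b undefined. 1b->0: ok.
ba: 2a undefined. 2a->0: no, bab/b meet in 2. 2a->1: no, bab/baa meet in 0. 2a->2: ok.
bb: 2b undefined. 2b->0: no, bbb/b meet in 2. 2b->1: no, bbb/bba meet in 0. 2b->2: no, bbb/bba meet in 2. Open state 3: 2b->3.
bba: 3a undefined. 3a->0: no, aa/bba meet in 0. 3a->1: ok.
bbb: 3b undefined. 3b->0: ok.
All examples now run through 4 states with every (state, symbol) defined. Accept strings end in {0,3}, Reject strings end in {1,2}; accept={0,3}.

states=4 start=0 accept={0,3} delta: 0a->1 0b->2 1a->0 1b->0 2a->2 2b->3 3a->1 3b->0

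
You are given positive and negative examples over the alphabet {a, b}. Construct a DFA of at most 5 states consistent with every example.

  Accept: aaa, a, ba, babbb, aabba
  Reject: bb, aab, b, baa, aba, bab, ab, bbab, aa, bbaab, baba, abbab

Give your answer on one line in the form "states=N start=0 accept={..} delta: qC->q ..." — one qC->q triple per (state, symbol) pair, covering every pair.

Grow the machine one transition at a time. Run the examples from 0; the earliest place one falls off (shortest prefix, ties alphabetical) gets sent to the lowest-numbered state that keeps every Accept/Reject pair distinguishable — a pair clashes when both reach the same state with identical unread suffix — and to a fresh state only if none does.
a: 0a undefined. 0a->0: no, aaa/aa meet in 0. Open state 1: 0a->1.
b: 0b undefined. 0b->0: ok.
aa: 1a undefined. 1a->0: ok.
ab: 1b undefined. 1b->0: no, aaa/aba meet in 1. 1b->1: no, aaa/bab meet in 1. Open state 2: 1b->2.
aba: 2a undefined. 2a->0: ok.
abb: 2b undefined. 2b->0: no, babbb/bb meet in 0. 2b->1: no, babbb/bab meet in 2. 2b->2: no, babbb/bab meet in 2. Open state 3: 2b->3.
abba: 3a undefined. 3a->0: ok.
babbb: 3b undefined. 3b->0: no, babbb/bb meet in 0. 3b->1: ok.
All examples now run through 4 states with every (state, symbol) defined. Accept strings end in {1}, Reject strings end in {0,2}; accept={1}.

states=4 start=0 accept={1} delta: 0a->1 0b->0 1a->0 1b->2 2a->0 2b->3 3a->0 3b->1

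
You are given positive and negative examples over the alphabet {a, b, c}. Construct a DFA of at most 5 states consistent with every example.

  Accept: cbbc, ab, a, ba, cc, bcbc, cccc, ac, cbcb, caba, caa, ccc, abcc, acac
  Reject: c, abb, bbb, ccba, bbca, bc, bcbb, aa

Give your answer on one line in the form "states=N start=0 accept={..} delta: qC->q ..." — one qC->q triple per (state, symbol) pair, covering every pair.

states=4 start=0 accept={1,3} delta: 0a->1 0b->0 0c->2 1a->0 1b->3 1c->3 2a->0 2b->2 2c->1 3a->2 3b->0 3c->1

Grow the machine one transition at a time. Run the examples from 0; the earliest place one falls off (shortest prefix, ties alphabetical) gets sent to the lowest-numbered state that keeps every Accept/Reject pair distinguishable — a pair clashes when both reach the same state with identical unread suffix — and to a fresh state only if none does.
a: 0a undefined. 0a->0: no, a/aa meet in 0. Open state 1: 0a->1.
b: 0b undefined. 0b->0: ok.
c: 0c undefined. 0c->0: no, cbbc/c meet in 0. 0c->1: no, a/c meet in 1. Open state 2: 0c->2.
aa: 1a undefined. 1a->0: ok.
ab: 1b undefined. 1b->0: no, ab/abb meet in 0. 1b->1: no, ab/abb meet in 1. 1b->2: no, ab/c meet in 2. Open state 3: 1b->3.
ac: 1c undefined. 1c->0: no, ac/bbb meet in 0. 1c->1: no, acac/c meet in 2. 1c->2: no, ac/c meet in 2. 1c->3: ok.
ca: 2a undefined. 2a->0: ok.
cb: 2b undefined. 2b->0: no, cbbc/c meet in 2. 2b->1: no, ab/bcbb meet in 3. 2b->2: ok.
cc: 2c undefined. 2c->0: no, cbbc/bbb meet in 0. 2c->1: ok.
abb: 3b undefined. 3b->0: ok.
abc: 3c undefined. 3c->0: no, cccc/abb meet in 0. 3c->1: ok.
aca: 3a undefined. 3a->0: no, acac/c meet in 2. 3a->1: no, cbbc/ccba meet in 1. 3a->2: ok.
All examples now run through 4 states with every (state, symbol) defined. Accept strings end in {1,3}, Reject strings end in {0,2}; accept={1,3}.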